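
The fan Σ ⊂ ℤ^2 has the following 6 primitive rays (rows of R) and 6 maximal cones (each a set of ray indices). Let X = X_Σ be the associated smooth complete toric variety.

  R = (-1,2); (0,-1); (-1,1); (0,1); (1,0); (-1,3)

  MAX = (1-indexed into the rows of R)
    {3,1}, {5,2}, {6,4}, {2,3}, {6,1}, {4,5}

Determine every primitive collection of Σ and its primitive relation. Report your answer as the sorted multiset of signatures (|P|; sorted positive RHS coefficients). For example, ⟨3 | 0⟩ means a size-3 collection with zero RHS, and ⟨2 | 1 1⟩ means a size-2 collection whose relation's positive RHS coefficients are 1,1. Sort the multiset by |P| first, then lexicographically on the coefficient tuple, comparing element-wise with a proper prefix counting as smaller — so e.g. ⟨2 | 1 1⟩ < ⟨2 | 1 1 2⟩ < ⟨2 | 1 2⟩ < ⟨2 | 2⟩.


Σ has 9 primitive collections:

  P={2,4}:  v_{2} + v_{4} = 0  so sig = ⟨2 | 0⟩
  P={1,2}:  v_{1} + v_{2} = v_{3}  so sig = ⟨2 | 1⟩
  P={1,4}:  v_{1} + v_{4} = v_{6}  so sig = ⟨2 | 1⟩
  P={2,6}:  v_{2} + v_{6} = v_{1}  so sig = ⟨2 | 1⟩
  P={3,4}:  v_{3} + v_{4} = v_{1}  so sig = ⟨2 | 1⟩
  P={3,5}:  v_{3} + v_{5} = v_{4}  so sig = ⟨2 | 1⟩
  P={1,5}:  v_{1} + v_{5} = 2·v_{4}  so sig = ⟨2 | 2⟩
  P={3,6}:  v_{3} + v_{6} = 2·v_{1}  so sig = ⟨2 | 2⟩
  P={5,6}:  v_{5} + v_{6} = 3·v_{4}  so sig = ⟨2 | 3⟩

Sorted signature multiset PRS(X):
{ ⟨2 | 0⟩,  ⟨2 | 1⟩ ×5,  ⟨2 | 2⟩ ×2,  ⟨2 | 3⟩ }


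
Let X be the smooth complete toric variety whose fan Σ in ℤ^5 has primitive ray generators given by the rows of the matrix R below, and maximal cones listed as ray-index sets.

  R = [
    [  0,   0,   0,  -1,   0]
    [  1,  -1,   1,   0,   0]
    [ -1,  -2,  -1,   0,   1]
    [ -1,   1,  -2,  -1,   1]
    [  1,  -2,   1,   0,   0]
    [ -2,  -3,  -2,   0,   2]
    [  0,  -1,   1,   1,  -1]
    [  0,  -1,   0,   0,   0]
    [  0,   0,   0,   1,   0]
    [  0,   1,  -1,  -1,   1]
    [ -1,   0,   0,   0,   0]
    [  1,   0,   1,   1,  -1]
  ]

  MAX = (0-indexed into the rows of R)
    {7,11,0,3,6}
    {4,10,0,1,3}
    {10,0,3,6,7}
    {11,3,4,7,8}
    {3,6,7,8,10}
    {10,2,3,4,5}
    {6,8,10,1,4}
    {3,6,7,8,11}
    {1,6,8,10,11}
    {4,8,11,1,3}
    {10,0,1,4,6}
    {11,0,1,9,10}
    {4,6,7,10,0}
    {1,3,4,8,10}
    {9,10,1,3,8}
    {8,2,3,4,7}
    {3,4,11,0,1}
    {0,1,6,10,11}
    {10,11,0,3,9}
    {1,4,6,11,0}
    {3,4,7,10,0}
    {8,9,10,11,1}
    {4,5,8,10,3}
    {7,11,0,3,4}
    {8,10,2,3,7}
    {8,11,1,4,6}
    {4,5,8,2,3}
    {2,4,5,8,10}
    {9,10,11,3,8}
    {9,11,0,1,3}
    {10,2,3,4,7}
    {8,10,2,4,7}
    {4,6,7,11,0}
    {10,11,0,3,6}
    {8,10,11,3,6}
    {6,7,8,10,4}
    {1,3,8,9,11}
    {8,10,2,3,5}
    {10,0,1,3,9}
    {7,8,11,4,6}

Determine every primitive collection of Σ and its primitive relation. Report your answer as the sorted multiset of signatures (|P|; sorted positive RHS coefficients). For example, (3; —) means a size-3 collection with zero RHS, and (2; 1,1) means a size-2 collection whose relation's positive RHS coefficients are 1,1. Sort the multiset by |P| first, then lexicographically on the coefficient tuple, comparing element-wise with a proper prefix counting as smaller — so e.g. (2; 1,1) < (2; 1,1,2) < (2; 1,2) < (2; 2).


23 minimal non-faces of Δ(Σ) (on 12 rays):

  P = {0,8}:  v_{0} + v_{8} = 0  ⟹  sig = (2; —)
  P = {6,9}:  v_{6} + v_{9} = 0  ⟹  sig = (2; —)
  P = {1,7}:  v_{1} + v_{7} = v_{4}  ⟹  sig = (2; 1)
  P = {7,9}:  v_{7} + v_{9} = v_{1} + v_{3}  ⟹  sig = (2; 1,1)
  P = {5,11}:  v_{5} + v_{11} = v_{2} + v_{7} + v_{8}  ⟹  sig = (2; 1,1,1)
  P = {0,2}:  v_{0} + v_{2} = v_{3} + v_{4} + v_{7} + v_{10}  ⟹  sig = (2; 1,1,1,1)
  P = {0,5}:  v_{0} + v_{5} = v_{2} + v_{3} + v_{4} + v_{10}  ⟹  sig = (2; 1,1,1,1)
  P = {2,9}:  v_{2} + v_{9} = v_{1} + 2·v_{3} + v_{4} + v_{8} + v_{10}  ⟹  sig = (2; 1,1,1,1,2)
  P = {1,2}:  v_{1} + v_{2} = v_{3} + 2·v_{4} + v_{8} + v_{10}  ⟹  sig = (2; 1,1,1,2)
  P = {5,6}:  v_{5} + v_{6} = v_{2} + 2·v_{7} + v_{8} + v_{10}  ⟹  sig = (2; 1,1,1,2)
  P = {2,6}:  v_{2} + v_{6} = 3·v_{7} + v_{8} + v_{10}  ⟹  sig = (2; 1,1,3)
  P = {2,11}:  v_{2} + v_{11} = 2·v_{7} + v_{8}  ⟹  sig = (2; 1,2)
  P = {4,9}:  v_{4} + v_{9} = 2·v_{1} + v_{3}  ⟹  sig = (2; 1,2)
  P = {5,9}:  v_{5} + v_{9} = v_{1} + 3·v_{3} + 2·v_{4} + 2·v_{8} + 2·v_{10}  ⟹  sig = (2; 1,2,2,2,3)
  P = {5,7}:  v_{5} + v_{7} = 2·v_{2}  ⟹  sig = (2; 2)
  P = {1,5}:  v_{1} + v_{5} = 2·v_{3} + 3·v_{4} + 2·v_{8} + 2·v_{10}  ⟹  sig = (2; 2,2,2,3)
  P = {1,3,6}:  v_{1} + v_{3} + v_{6} = v_{7}  ⟹  sig = (3; 1)
  P = {7,10,11}:  v_{7} + v_{10} + v_{11} = v_{6}  ⟹  sig = (3; 1)
  P = {4,10,11}:  v_{4} + v_{10} + v_{11} = v_{1} + v_{6}  ⟹  sig = (3; 1,1)
  P = {3,4,6}:  v_{3} + v_{4} + v_{6} = 2·v_{7}  ⟹  sig = (3; 2)
  P = {1,3,10,11}:  v_{1} + v_{3} + v_{10} + v_{11} = 0  ⟹  sig = (4; —)
  P = {2,3,4,8,10}:  v_{2} + v_{3} + v_{4} + v_{8} + v_{10} = v_{5}  ⟹  sig = (5; 1)
  P = {3,4,7,8,10}:  v_{3} + v_{4} + v_{7} + v_{8} + v_{10} = v_{2}  ⟹  sig = (5; 1)

so the primitive-relation signature multiset is
    |P|=2: 16 collections, coeffs (), (), (1), (1,1), (1,1,1), (1,1,1,1), (1,1,1,1), (1,1,1,1,2), (1,1,1,2), (1,1,1,2), (1,1,3), (1,2), (1,2), (1,2,2,2,3), (2), (2,2,2,3)
    |P|=3: 4 collections, coeffs (1), (1), (1,1), (2)
    |P|=4: 1 collection, coeffs ()
    |P|=5: 2 collections, coeffs (1), (1)


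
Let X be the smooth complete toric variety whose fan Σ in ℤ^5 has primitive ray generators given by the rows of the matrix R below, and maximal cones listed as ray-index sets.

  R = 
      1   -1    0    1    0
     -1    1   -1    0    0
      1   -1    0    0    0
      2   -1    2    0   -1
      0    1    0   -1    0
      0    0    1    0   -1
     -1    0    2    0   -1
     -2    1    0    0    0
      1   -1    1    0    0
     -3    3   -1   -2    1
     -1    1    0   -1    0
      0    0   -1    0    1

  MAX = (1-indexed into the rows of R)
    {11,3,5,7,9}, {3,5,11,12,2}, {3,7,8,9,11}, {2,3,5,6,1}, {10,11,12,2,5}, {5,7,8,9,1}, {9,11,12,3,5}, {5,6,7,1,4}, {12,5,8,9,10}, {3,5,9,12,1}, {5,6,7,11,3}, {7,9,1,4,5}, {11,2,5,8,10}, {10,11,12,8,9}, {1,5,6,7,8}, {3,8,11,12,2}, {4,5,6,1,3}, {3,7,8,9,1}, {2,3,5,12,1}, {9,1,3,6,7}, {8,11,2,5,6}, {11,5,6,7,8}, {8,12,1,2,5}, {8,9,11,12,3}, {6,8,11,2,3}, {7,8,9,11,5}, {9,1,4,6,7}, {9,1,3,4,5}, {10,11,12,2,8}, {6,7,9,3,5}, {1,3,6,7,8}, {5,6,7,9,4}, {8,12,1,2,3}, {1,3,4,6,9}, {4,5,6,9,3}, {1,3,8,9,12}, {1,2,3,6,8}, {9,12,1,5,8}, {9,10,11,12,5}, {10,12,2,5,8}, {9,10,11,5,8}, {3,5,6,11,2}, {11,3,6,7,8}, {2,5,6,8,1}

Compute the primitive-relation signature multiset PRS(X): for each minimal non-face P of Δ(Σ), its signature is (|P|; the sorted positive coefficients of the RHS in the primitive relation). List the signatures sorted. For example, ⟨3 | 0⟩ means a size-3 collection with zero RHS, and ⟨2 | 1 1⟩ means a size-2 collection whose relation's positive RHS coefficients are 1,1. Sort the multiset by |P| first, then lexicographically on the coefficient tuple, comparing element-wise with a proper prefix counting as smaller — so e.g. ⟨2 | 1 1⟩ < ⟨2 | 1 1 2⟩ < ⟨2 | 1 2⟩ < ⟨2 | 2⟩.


|primitive collections| = 21. Relations:

  • {1,11}:  v_{1} + v_{11} = 0  →  sig = ⟨2 | 0⟩
  • {2,9}:  v_{2} + v_{9} = 0  →  sig = ⟨2 | 0⟩
  • {6,12}:  v_{6} + v_{12} = 0  →  sig = ⟨2 | 0⟩
  • {2,7}:  v_{2} + v_{7} = v_{6} + v_{8}  →  sig = ⟨2 | 1 1⟩
  • {7,12}:  v_{7} + v_{12} = v_{8} + v_{9}  →  sig = ⟨2 | 1 1⟩
  • {1,10}:  v_{1} + v_{10} = v_{5} + v_{8} + v_{12}  →  sig = ⟨2 | 1 1 1⟩
  • {2,4}:  v_{2} + v_{4} = v_{1} + v_{5} + v_{6}  →  sig = ⟨2 | 1 1 1⟩
  • {4,8}:  v_{4} + v_{8} = v_{1} + v_{5} + v_{7}  →  sig = ⟨2 | 1 1 1⟩
  • {4,11}:  v_{4} + v_{11} = v_{5} + v_{6} + v_{9}  →  sig = ⟨2 | 1 1 1⟩
  • {4,12}:  v_{4} + v_{12} = v_{1} + v_{5} + v_{9}  →  sig = ⟨2 | 1 1 1⟩
  • {6,10}:  v_{6} + v_{10} = v_{5} + v_{8} + v_{11}  →  sig = ⟨2 | 1 1 1⟩
  • {7,10}:  v_{7} + v_{10} = v_{5} + 2·v_{8} + v_{9} + v_{11}  →  sig = ⟨2 | 1 1 1 2⟩
  • {4,10}:  v_{4} + v_{10} = 2·v_{5} + v_{8} + v_{9}  →  sig = ⟨2 | 1 1 2⟩
  • {3,10}:  v_{3} + v_{10} = 2·v_{11} + v_{12}  →  sig = ⟨2 | 1 2⟩
  • {3,5,8}:  v_{3} + v_{5} + v_{8} = v_{11}  →  sig = ⟨3 | 1⟩
  • {6,8,9}:  v_{6} + v_{8} + v_{9} = v_{7}  →  sig = ⟨3 | 1⟩
  • {6,9,11}:  v_{6} + v_{9} + v_{11} = v_{3} + v_{5} + v_{7}  →  sig = ⟨3 | 1 1 1⟩
  • {3,4,7}:  v_{3} + v_{4} + v_{7} = 2·v_{6} + 2·v_{9}  →  sig = ⟨3 | 2 2⟩
  • {1,5,6,9}:  v_{1} + v_{5} + v_{6} + v_{9} = v_{4}  →  sig = ⟨4 | 1⟩
  • {5,8,11,12}:  v_{5} + v_{8} + v_{11} + v_{12} = v_{10}  →  sig = ⟨4 | 1⟩
  • {1,3,5,7}:  v_{1} + v_{3} + v_{5} + v_{7} = v_{6} + v_{9}  →  sig = ⟨4 | 1 1⟩

Signatures (|P|; sorted positive RHS coefficients), sorted:
{ ⟨2 | 0⟩ ×3,  ⟨2 | 1 1⟩ ×2,  ⟨2 | 1 1 1⟩ ×6,  ⟨2 | 1 1 1 2⟩,  ⟨2 | 1 1 2⟩,  ⟨2 | 1 2⟩,  ⟨3 | 1⟩ ×2,  ⟨3 | 1 1 1⟩,  ⟨3 | 2 2⟩,  ⟨4 | 1⟩ ×2,  ⟨4 | 1 1⟩ }


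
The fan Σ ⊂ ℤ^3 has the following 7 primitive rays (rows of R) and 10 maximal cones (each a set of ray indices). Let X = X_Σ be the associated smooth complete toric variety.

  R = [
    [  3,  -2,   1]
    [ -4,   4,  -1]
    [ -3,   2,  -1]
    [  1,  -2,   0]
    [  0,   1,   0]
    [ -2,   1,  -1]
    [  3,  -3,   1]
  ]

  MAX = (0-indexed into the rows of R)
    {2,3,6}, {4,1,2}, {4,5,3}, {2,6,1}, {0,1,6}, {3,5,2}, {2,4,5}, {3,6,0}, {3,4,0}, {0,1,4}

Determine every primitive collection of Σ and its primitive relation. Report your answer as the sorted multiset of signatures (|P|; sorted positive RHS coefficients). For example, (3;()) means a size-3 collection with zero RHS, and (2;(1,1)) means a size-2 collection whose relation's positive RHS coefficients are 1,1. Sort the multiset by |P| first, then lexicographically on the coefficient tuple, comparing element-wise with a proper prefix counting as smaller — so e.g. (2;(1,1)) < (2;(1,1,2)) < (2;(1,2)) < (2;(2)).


|primitive collections| = 7. Relations:

  {0,2}:  v_{0} + v_{2} = 0  ⟹  sig = (2;())
  {1,3}:  v_{1} + v_{3} = v_{2}  ⟹  sig = (2;(1))
  {4,6}:  v_{4} + v_{6} = v_{0}  ⟹  sig = (2;(1))
  {5,6}:  v_{5} + v_{6} = v_{3}  ⟹  sig = (2;(1))
  {0,5}:  v_{0} + v_{5} = v_{3} + v_{4}  ⟹  sig = (2;(1,1))
  {1,5}:  v_{1} + v_{5} = 2·v_{2} + v_{4}  ⟹  sig = (2;(1,2))
  {2,3,4}:  v_{2} + v_{3} + v_{4} = v_{5}  ⟹  sig = (3;(1))

Hence PRS(X_Σ) =
[(2;()), (2;(1)), (2;(1)), (2;(1)), (2;(1,1)), (2;(1,2)), (3;(1))]


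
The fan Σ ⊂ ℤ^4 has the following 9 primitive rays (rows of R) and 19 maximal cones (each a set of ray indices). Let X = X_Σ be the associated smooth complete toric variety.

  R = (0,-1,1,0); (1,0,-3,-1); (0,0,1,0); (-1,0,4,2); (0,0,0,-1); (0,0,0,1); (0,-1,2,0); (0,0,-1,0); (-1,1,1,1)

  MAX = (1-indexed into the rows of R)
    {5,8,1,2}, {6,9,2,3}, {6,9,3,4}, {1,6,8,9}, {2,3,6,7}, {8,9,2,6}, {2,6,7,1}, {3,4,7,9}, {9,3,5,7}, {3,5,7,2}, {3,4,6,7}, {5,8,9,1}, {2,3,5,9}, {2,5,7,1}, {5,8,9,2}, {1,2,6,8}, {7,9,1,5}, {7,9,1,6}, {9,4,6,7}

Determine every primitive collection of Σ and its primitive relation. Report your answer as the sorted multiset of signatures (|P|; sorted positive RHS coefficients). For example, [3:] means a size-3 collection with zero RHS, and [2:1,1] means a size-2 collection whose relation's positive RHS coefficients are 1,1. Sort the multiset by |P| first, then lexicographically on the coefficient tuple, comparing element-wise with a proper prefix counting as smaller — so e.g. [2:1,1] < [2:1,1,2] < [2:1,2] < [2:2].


11 minimal non-faces of Δ(Σ) (on 9 rays):

  • {3,8}:  v_{3} + v_{8} = 0  →  sig = [2:]
  • {5,6}:  v_{5} + v_{6} = 0  →  sig = [2:]
  • {1,3}:  v_{1} + v_{3} = v_{7}  →  sig = [2:1]
  • {7,8}:  v_{7} + v_{8} = v_{1}  →  sig = [2:1]
  • {2,4}:  v_{2} + v_{4} = v_{3} + v_{6}  →  sig = [2:1,1]
  • {4,5}:  v_{4} + v_{5} = v_{3} + v_{7} + v_{9}  →  sig = [2:1,1,1]
  • {4,8}:  v_{4} + v_{8} = v_{6} + v_{7} + v_{9}  →  sig = [2:1,1,1]
  • {1,4}:  v_{1} + v_{4} = v_{6} + 2·v_{7} + v_{9}  →  sig = [2:1,1,2]
  • {2,7,9}:  v_{2} + v_{7} + v_{9} = 0  →  sig = [3:]
  • {1,2,9}:  v_{1} + v_{2} + v_{9} = v_{8}  →  sig = [3:1]
  • {3,6,7,9}:  v_{3} + v_{6} + v_{7} + v_{9} = v_{4}  →  sig = [4:1]

Signatures (|P|; sorted positive RHS coefficients), sorted:
    [2:]
    [2:]
    [2:1]
    [2:1]
    [2:1,1]
    [2:1,1,1]
    [2:1,1,1]
    [2:1,1,2]
    [3:]
    [3:1]
    [4:1]


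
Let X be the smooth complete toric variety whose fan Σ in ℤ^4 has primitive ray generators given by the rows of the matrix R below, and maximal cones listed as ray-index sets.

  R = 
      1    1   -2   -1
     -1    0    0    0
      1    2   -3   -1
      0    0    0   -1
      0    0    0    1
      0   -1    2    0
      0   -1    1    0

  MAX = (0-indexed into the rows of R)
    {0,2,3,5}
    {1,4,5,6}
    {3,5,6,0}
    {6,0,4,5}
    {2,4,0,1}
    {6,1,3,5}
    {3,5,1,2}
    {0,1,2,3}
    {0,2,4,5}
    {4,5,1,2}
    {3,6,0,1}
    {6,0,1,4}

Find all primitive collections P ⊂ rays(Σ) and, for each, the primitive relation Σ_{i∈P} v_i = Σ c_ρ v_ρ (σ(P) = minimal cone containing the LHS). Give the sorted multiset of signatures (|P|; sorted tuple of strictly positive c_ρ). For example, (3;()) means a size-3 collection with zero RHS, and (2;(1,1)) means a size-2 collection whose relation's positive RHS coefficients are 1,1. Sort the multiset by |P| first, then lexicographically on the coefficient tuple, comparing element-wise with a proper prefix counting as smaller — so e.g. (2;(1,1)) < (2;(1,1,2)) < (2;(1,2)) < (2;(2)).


Primitive collections (3):

  P = {3,4}:  v_{3} + v_{4} = 0  ⟹  sig = (2;())
  P = {2,6}:  v_{2} + v_{6} = v_{0}  ⟹  sig = (2;(1))
  P = {0,1,5}:  v_{0} + v_{1} + v_{5} = v_{3}  ⟹  sig = (3;(1))

Sorted signature multiset PRS(X):
[(2;()), (2;(1)), (3;(1))]


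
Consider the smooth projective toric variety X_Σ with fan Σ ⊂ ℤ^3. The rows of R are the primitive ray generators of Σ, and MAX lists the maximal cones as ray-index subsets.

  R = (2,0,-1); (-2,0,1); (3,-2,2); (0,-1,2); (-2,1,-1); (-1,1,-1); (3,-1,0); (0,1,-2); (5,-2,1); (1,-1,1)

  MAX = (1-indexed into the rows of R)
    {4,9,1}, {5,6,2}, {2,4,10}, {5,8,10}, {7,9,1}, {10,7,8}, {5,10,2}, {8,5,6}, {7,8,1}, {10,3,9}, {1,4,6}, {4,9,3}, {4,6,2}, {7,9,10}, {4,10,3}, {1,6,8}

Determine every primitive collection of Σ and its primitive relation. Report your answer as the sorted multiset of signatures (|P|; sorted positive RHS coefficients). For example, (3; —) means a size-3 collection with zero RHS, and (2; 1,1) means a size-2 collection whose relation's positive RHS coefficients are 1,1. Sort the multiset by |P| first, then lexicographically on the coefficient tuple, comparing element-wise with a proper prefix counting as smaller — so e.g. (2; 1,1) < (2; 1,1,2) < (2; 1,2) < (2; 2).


Minimal non-faces — 22 found among 10 rays, 16 max cones:

  P={1,2}:  v_{1} + v_{2} = 0  so sig = (2; —)
  P={4,8}:  v_{4} + v_{8} = 0  so sig = (2; —)
  P={6,10}:  v_{6} + v_{10} = 0  so sig = (2; —)
  P={1,3}:  v_{1} + v_{3} = v_{9}  so sig = (2; 1)
  P={1,5}:  v_{1} + v_{5} = v_{8}  so sig = (2; 1)
  P={1,10}:  v_{1} + v_{10} = v_{7}  so sig = (2; 1)
  P={2,7}:  v_{2} + v_{7} = v_{10}  so sig = (2; 1)
  P={2,8}:  v_{2} + v_{8} = v_{5}  so sig = (2; 1)
  P={2,9}:  v_{2} + v_{9} = v_{3}  so sig = (2; 1)
  P={3,5}:  v_{3} + v_{5} = v_{10}  so sig = (2; 1)
  P={3,8}:  v_{3} + v_{8} = v_{7}  so sig = (2; 1)
  P={4,5}:  v_{4} + v_{5} = v_{2}  so sig = (2; 1)
  P={4,7}:  v_{4} + v_{7} = v_{3}  so sig = (2; 1)
  P={5,9}:  v_{5} + v_{9} = v_{7}  so sig = (2; 1)
  P={6,7}:  v_{6} + v_{7} = v_{1}  so sig = (2; 1)
  P={2,3}:  v_{2} + v_{3} = v_{4} + v_{10}  so sig = (2; 1,1)
  P={3,6}:  v_{3} + v_{6} = v_{1} + v_{4}  so sig = (2; 1,1)
  P={3,7}:  v_{3} + v_{7} = v_{9} + v_{10}  so sig = (2; 1,1)
  P={5,7}:  v_{5} + v_{7} = v_{8} + v_{10}  so sig = (2; 1,1)
  P={8,9}:  v_{8} + v_{9} = v_{1} + v_{7}  so sig = (2; 1,1)
  P={6,9}:  v_{6} + v_{9} = 2·v_{1} + v_{4}  so sig = (2; 1,2)
  P={4,9,10}:  v_{4} + v_{9} + v_{10} = 2·v_{3}  so sig = (3; 2)

so the primitive-relation signature multiset is
    (2; —)
    (2; —)
    (2; —)
    (2; 1)
    (2; 1)
    (2; 1)
    (2; 1)
    (2; 1)
    (2; 1)
    (2; 1)
    (2; 1)
    (2; 1)
    (2; 1)
    (2; 1)
    (2; 1)
    (2; 1,1)
    (2; 1,1)
    (2; 1,1)
    (2; 1,1)
    (2; 1,1)
    (2; 1,2)
    (3; 2)


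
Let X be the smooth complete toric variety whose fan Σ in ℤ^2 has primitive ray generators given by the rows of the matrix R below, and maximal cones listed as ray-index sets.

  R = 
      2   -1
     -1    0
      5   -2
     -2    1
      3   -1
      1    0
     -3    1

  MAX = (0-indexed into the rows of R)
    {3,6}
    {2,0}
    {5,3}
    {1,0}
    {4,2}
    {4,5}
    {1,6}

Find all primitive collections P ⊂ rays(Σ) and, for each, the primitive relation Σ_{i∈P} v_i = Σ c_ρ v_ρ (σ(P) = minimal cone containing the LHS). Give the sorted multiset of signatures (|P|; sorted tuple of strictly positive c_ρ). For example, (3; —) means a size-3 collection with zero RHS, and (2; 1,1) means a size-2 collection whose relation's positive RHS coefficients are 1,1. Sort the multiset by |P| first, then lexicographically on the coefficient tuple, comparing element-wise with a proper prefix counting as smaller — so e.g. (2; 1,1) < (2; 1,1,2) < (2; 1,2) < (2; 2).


Minimal non-faces — 14 found among 7 rays, 7 max cones:

  P = {0,3}:  v_{0} + v_{3} = 0  ⇒ sig = (2; —)
  P = {1,5}:  v_{1} + v_{5} = 0  ⇒ sig = (2; —)
  P = {4,6}:  v_{4} + v_{6} = 0  ⇒ sig = (2; —)
  P = {0,4}:  v_{0} + v_{4} = v_{2}  ⇒ sig = (2; 1)
  P = {0,5}:  v_{0} + v_{5} = v_{4}  ⇒ sig = (2; 1)
  P = {0,6}:  v_{0} + v_{6} = v_{1}  ⇒ sig = (2; 1)
  P = {1,3}:  v_{1} + v_{3} = v_{6}  ⇒ sig = (2; 1)
  P = {1,4}:  v_{1} + v_{4} = v_{0}  ⇒ sig = (2; 1)
  P = {2,3}:  v_{2} + v_{3} = v_{4}  ⇒ sig = (2; 1)
  P = {2,6}:  v_{2} + v_{6} = v_{0}  ⇒ sig = (2; 1)
  P = {3,4}:  v_{3} + v_{4} = v_{5}  ⇒ sig = (2; 1)
  P = {5,6}:  v_{5} + v_{6} = v_{3}  ⇒ sig = (2; 1)
  P = {1,2}:  v_{1} + v_{2} = 2·v_{0}  ⇒ sig = (2; 2)
  P = {2,5}:  v_{2} + v_{5} = 2·v_{4}  ⇒ sig = (2; 2)

Hence PRS(X_Σ) =
    |P|=2: 14 collections, coeffs (), (), (), (1), (1), (1), (1), (1), (1), (1), (1), (1), (2), (2)


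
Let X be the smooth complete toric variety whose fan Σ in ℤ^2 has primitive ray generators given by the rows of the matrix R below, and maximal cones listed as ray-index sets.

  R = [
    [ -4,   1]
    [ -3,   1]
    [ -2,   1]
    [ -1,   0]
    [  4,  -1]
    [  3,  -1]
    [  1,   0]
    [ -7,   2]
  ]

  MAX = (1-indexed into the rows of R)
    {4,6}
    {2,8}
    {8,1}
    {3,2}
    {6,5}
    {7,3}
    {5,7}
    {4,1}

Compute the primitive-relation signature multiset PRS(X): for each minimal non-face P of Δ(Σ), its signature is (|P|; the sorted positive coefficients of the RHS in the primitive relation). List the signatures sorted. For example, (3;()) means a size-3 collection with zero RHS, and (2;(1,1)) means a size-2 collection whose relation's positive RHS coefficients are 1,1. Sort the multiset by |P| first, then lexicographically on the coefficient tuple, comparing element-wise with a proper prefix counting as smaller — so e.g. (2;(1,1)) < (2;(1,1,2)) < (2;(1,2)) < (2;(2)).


Minimal non-faces — 20 found among 8 rays, 8 max cones:

  P={1,5}:  v_{1} + v_{5} = 0 — sig = (2;())
  P={2,6}:  v_{2} + v_{6} = 0 — sig = (2;())
  P={4,7}:  v_{4} + v_{7} = 0 — sig = (2;())
  P={1,2}:  v_{1} + v_{2} = v_{8} — sig = (2;(1))
  P={1,6}:  v_{1} + v_{6} = v_{4} — sig = (2;(1))
  P={1,7}:  v_{1} + v_{7} = v_{2} — sig = (2;(1))
  P={2,4}:  v_{2} + v_{4} = v_{1} — sig = (2;(1))
  P={2,5}:  v_{2} + v_{5} = v_{7} — sig = (2;(1))
  P={2,7}:  v_{2} + v_{7} = v_{3} — sig = (2;(1))
  P={3,4}:  v_{3} + v_{4} = v_{2} — sig = (2;(1))
  P={3,6}:  v_{3} + v_{6} = v_{7} — sig = (2;(1))
  P={4,5}:  v_{4} + v_{5} = v_{6} — sig = (2;(1))
  P={5,8}:  v_{5} + v_{8} = v_{2} — sig = (2;(1))
  P={6,7}:  v_{6} + v_{7} = v_{5} — sig = (2;(1))
  P={6,8}:  v_{6} + v_{8} = v_{1} — sig = (2;(1))
  P={1,3}:  v_{1} + v_{3} = 2·v_{2} — sig = (2;(2))
  P={3,5}:  v_{3} + v_{5} = 2·v_{7} — sig = (2;(2))
  P={4,8}:  v_{4} + v_{8} = 2·v_{1} — sig = (2;(2))
  P={7,8}:  v_{7} + v_{8} = 2·v_{2} — sig = (2;(2))
  P={3,8}:  v_{3} + v_{8} = 3·v_{2} — sig = (2;(3))

Sorted signature multiset PRS(X):
{ (2;()) ×3,  (2;(1)) ×12,  (2;(2)) ×4,  (2;(3)) }


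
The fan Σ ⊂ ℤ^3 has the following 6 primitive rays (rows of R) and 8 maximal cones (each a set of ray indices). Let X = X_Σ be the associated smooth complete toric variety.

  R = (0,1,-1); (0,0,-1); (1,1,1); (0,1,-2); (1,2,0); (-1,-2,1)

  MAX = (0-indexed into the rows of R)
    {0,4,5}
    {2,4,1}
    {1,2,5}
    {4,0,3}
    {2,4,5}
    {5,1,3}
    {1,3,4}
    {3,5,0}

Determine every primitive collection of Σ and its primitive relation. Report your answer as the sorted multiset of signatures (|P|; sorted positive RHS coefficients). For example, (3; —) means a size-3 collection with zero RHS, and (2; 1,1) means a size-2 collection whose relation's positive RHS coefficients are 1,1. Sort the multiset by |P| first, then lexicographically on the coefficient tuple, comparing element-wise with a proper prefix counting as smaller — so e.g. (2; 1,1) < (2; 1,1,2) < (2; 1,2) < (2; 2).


Minimal non-faces — 5 found among 6 rays, 8 max cones:

  P = {0,1}:  v_{0} + v_{1} = v_{3}  ⇒ sig = (2; 1)
  P = {0,2}:  v_{0} + v_{2} = v_{4}  ⇒ sig = (2; 1)
  P = {2,3}:  v_{2} + v_{3} = v_{1} + v_{4}  ⇒ sig = (2; 1,1)
  P = {1,4,5}:  v_{1} + v_{4} + v_{5} = 0  ⇒ sig = (3; —)
  P = {3,4,5}:  v_{3} + v_{4} + v_{5} = v_{0}  ⇒ sig = (3; 1)

Signatures (|P|; sorted positive RHS coefficients), sorted:
[(2; 1), (2; 1), (2; 1,1), (3; —), (3; 1)]


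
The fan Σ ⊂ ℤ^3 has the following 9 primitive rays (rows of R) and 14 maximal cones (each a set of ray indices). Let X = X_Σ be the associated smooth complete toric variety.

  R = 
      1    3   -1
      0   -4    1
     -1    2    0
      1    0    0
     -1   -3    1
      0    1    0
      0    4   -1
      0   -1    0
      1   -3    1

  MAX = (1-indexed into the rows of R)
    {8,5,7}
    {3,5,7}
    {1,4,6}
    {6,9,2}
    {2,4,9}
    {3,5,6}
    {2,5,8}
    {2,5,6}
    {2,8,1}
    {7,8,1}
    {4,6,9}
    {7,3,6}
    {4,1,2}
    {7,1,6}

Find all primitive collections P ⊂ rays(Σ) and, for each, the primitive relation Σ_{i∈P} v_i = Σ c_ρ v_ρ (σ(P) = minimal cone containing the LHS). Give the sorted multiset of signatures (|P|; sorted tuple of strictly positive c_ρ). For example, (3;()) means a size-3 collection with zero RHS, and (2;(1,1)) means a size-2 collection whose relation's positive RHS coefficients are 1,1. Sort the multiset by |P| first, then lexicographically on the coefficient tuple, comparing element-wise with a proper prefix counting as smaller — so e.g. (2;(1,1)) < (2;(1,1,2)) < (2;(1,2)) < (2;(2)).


The 18 primitive collections of Σ (r=9, n=3):

  {1,5}:  v_{1} + v_{5} = 0 — sig = (2;())
  {2,7}:  v_{2} + v_{7} = 0 — sig = (2;())
  {6,8}:  v_{6} + v_{8} = 0 — sig = (2;())
  {1,3}:  v_{1} + v_{3} = v_{6} + v_{7} — sig = (2;(1,1))
  {2,3}:  v_{2} + v_{3} = v_{5} + v_{6} — sig = (2;(1,1))
  {3,8}:  v_{3} + v_{8} = v_{5} + v_{7} — sig = (2;(1,1))
  {4,5}:  v_{4} + v_{5} = v_{2} + v_{6} — sig = (2;(1,1))
  {4,7}:  v_{4} + v_{7} = v_{1} + v_{6} — sig = (2;(1,1))
  {4,8}:  v_{4} + v_{8} = v_{1} + v_{2} — sig = (2;(1,1))
  {7,9}:  v_{7} + v_{9} = v_{4} + v_{6} — sig = (2;(1,1))
  {8,9}:  v_{8} + v_{9} = v_{2} + v_{4} — sig = (2;(1,1))
  {3,9}:  v_{3} + v_{9} = v_{2} + 3·v_{6} — sig = (2;(1,3))
  {1,9}:  v_{1} + v_{9} = 2·v_{4} — sig = (2;(2))
  {3,4}:  v_{3} + v_{4} = 2·v_{6} — sig = (2;(2))
  {5,9}:  v_{5} + v_{9} = 2·v_{2} + 2·v_{6} — sig = (2;(2,2))
  {1,2,6}:  v_{1} + v_{2} + v_{6} = v_{4} — sig = (3;(1))
  {2,4,6}:  v_{2} + v_{4} + v_{6} = v_{9} — sig = (3;(1))
  {5,6,7}:  v_{5} + v_{6} + v_{7} = v_{3} — sig = (3;(1))

Signatures (|P|; sorted positive RHS coefficients), sorted:
    (2;())
    (2;())
    (2;())
    (2;(1,1))
    (2;(1,1))
    (2;(1,1))
    (2;(1,1))
    (2;(1,1))
    (2;(1,1))
    (2;(1,1))
    (2;(1,1))
    (2;(1,3))
    (2;(2))
    (2;(2))
    (2;(2,2))
    (3;(1))
    (3;(1))
    (3;(1))


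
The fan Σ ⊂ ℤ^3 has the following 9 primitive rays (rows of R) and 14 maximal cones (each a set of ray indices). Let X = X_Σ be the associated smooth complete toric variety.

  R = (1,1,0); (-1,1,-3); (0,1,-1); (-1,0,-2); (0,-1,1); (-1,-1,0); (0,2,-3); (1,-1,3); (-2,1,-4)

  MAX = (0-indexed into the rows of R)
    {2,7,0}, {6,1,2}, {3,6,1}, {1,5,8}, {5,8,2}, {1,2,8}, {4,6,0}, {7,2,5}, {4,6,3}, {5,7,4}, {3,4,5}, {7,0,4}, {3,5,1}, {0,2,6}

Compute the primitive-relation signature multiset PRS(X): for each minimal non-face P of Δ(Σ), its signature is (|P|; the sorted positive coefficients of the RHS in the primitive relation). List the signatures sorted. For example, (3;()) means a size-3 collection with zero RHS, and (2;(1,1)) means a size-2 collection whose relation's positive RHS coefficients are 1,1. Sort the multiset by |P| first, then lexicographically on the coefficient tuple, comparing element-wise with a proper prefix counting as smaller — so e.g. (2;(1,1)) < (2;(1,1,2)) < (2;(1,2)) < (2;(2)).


|primitive collections| = 16. Relations:

  P={0,5}:  v_{0} + v_{5} = 0  ⇒ sig = (2;())
  P={1,7}:  v_{1} + v_{7} = 0  ⇒ sig = (2;())
  P={2,4}:  v_{2} + v_{4} = 0  ⇒ sig = (2;())
  P={0,1}:  v_{0} + v_{1} = v_{6}  ⇒ sig = (2;(1))
  P={1,4}:  v_{1} + v_{4} = v_{3}  ⇒ sig = (2;(1))
  P={2,3}:  v_{2} + v_{3} = v_{1}  ⇒ sig = (2;(1))
  P={3,7}:  v_{3} + v_{7} = v_{4}  ⇒ sig = (2;(1))
  P={5,6}:  v_{5} + v_{6} = v_{1}  ⇒ sig = (2;(1))
  P={6,7}:  v_{6} + v_{7} = v_{0}  ⇒ sig = (2;(1))
  P={0,3}:  v_{0} + v_{3} = v_{4} + v_{6}  ⇒ sig = (2;(1,1))
  P={0,8}:  v_{0} + v_{8} = v_{1} + v_{2}  ⇒ sig = (2;(1,1))
  P={4,8}:  v_{4} + v_{8} = v_{1} + v_{5}  ⇒ sig = (2;(1,1))
  P={7,8}:  v_{7} + v_{8} = v_{2} + v_{5}  ⇒ sig = (2;(1,1))
  P={3,8}:  v_{3} + v_{8} = 2·v_{1} + v_{5}  ⇒ sig = (2;(1,2))
  P={6,8}:  v_{6} + v_{8} = 2·v_{1} + v_{2}  ⇒ sig = (2;(1,2))
  P={1,2,5}:  v_{1} + v_{2} + v_{5} = v_{8}  ⇒ sig = (3;(1))

so the primitive-relation signature multiset is
{ (2;()) ×3,  (2;(1)) ×6,  (2;(1,1)) ×4,  (2;(1,2)) ×2,  (3;(1)) }


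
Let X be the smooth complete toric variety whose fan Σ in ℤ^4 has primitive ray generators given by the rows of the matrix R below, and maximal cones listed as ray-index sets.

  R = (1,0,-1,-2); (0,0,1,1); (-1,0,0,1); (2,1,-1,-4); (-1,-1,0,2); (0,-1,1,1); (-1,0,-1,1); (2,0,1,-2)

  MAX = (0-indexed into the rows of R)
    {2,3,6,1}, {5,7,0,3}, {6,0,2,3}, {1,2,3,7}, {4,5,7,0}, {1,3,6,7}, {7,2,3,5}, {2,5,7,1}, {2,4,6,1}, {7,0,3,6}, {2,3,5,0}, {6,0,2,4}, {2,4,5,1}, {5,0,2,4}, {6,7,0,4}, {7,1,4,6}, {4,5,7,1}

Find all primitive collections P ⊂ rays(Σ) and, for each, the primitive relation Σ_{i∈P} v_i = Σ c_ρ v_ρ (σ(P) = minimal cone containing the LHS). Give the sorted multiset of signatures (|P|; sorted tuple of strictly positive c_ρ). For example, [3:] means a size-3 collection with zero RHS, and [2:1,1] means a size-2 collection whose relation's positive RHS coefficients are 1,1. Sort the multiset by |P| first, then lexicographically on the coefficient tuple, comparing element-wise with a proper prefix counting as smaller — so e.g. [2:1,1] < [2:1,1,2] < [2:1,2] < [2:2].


The 7 primitive collections of Σ (r=8, n=4):

  P = {3,4}:  v_{3} + v_{4} = v_{0}  ⇒ sig = [2:1]
  P = {5,6}:  v_{5} + v_{6} = v_{4}  ⇒ sig = [2:1]
  P = {0,1}:  v_{0} + v_{1} = v_{6} + v_{7}  ⇒ sig = [2:1,1]
  P = {2,6,7}:  v_{2} + v_{6} + v_{7} = 0  ⇒ sig = [3:]
  P = {1,3,5}:  v_{1} + v_{3} + v_{5} = v_{7}  ⇒ sig = [3:1]
  P = {2,4,7}:  v_{2} + v_{4} + v_{7} = v_{5}  ⇒ sig = [3:1]
  P = {0,2,7}:  v_{0} + v_{2} + v_{7} = v_{3} + v_{5}  ⇒ sig = [3:1,1]

Sorted signature multiset PRS(X):
{ [2:1] ×2,  [2:1,1],  [3:],  [3:1] ×2,  [3:1,1] }


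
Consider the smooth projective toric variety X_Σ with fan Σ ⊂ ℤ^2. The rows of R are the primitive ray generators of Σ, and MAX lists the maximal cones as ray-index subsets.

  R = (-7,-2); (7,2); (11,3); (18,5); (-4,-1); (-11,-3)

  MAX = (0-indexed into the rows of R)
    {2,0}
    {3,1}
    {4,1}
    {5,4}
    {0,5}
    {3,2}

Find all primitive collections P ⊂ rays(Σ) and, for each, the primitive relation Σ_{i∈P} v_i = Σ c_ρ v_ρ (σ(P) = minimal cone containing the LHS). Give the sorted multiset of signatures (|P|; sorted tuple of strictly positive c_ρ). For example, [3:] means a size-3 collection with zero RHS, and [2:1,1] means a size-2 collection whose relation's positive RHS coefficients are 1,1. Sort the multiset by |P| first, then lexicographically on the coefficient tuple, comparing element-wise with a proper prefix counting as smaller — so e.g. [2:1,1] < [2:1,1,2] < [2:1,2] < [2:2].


The 9 primitive collections of Σ (r=6, n=2):

  • {0,1}:  v_{0} + v_{1} = 0  →  sig = [2:]
  • {2,5}:  v_{2} + v_{5} = 0  →  sig = [2:]
  • {0,3}:  v_{0} + v_{3} = v_{2}  →  sig = [2:1]
  • {0,4}:  v_{0} + v_{4} = v_{5}  →  sig = [2:1]
  • {1,2}:  v_{1} + v_{2} = v_{3}  →  sig = [2:1]
  • {1,5}:  v_{1} + v_{5} = v_{4}  →  sig = [2:1]
  • {2,4}:  v_{2} + v_{4} = v_{1}  →  sig = [2:1]
  • {3,5}:  v_{3} + v_{5} = v_{1}  →  sig = [2:1]
  • {3,4}:  v_{3} + v_{4} = 2·v_{1}  →  sig = [2:2]

so the primitive-relation signature multiset is
    |P|=2: 9 collections, coeffs (), (), (1), (1), (1), (1), (1), (1), (2)


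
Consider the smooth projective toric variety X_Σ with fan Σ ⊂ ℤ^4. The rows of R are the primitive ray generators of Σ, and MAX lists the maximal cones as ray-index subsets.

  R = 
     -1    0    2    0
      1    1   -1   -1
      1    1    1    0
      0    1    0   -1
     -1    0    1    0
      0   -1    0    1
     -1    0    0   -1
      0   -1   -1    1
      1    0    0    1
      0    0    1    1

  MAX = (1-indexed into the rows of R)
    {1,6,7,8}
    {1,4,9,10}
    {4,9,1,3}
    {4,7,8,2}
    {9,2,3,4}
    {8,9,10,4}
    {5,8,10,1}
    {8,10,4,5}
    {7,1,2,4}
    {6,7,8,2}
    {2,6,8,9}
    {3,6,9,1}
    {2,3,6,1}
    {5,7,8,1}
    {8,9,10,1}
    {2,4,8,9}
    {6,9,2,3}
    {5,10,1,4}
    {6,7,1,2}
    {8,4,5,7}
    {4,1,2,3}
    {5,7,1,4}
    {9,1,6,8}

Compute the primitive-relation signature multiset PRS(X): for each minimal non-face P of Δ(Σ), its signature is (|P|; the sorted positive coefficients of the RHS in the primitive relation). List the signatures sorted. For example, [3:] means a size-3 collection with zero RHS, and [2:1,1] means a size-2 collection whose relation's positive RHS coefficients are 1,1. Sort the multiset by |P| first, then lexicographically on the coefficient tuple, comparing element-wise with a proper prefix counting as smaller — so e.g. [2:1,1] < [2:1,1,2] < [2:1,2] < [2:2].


The 15 primitive collections of Σ (r=10, n=4):

  • {4,6}:  v_{4} + v_{6} = 0  →  sig = [2:]
  • {7,9}:  v_{7} + v_{9} = 0  →  sig = [2:]
  • {2,5}:  v_{2} + v_{5} = v_{4}  →  sig = [2:1]
  • {3,8}:  v_{3} + v_{8} = v_{9}  →  sig = [2:1]
  • {5,9}:  v_{5} + v_{9} = v_{10}  →  sig = [2:1]
  • {7,10}:  v_{7} + v_{10} = v_{5}  →  sig = [2:1]
  • {2,10}:  v_{2} + v_{10} = v_{4} + v_{9}  →  sig = [2:1,1]
  • {3,7}:  v_{3} + v_{7} = v_{1} + v_{2}  →  sig = [2:1,1]
  • {5,6}:  v_{5} + v_{6} = v_{1} + v_{8}  →  sig = [2:1,1]
  • {3,5}:  v_{3} + v_{5} = v_{1} + v_{4} + v_{9}  →  sig = [2:1,1,1]
  • {6,10}:  v_{6} + v_{10} = v_{1} + v_{8} + v_{9}  →  sig = [2:1,1,1]
  • {3,10}:  v_{3} + v_{10} = v_{1} + v_{4} + 2·v_{9}  →  sig = [2:1,1,2]
  • {1,2,8}:  v_{1} + v_{2} + v_{8} = 0  →  sig = [3:]
  • {1,2,9}:  v_{1} + v_{2} + v_{9} = v_{3}  →  sig = [3:1]
  • {1,4,8}:  v_{1} + v_{4} + v_{8} = v_{5}  →  sig = [3:1]

Sorted signature multiset PRS(X):
    [2:]
    [2:]
    [2:1]
    [2:1]
    [2:1]
    [2:1]
    [2:1,1]
    [2:1,1]
    [2:1,1]
    [2:1,1,1]
    [2:1,1,1]
    [2:1,1,2]
    [3:]
    [3:1]
    [3:1]


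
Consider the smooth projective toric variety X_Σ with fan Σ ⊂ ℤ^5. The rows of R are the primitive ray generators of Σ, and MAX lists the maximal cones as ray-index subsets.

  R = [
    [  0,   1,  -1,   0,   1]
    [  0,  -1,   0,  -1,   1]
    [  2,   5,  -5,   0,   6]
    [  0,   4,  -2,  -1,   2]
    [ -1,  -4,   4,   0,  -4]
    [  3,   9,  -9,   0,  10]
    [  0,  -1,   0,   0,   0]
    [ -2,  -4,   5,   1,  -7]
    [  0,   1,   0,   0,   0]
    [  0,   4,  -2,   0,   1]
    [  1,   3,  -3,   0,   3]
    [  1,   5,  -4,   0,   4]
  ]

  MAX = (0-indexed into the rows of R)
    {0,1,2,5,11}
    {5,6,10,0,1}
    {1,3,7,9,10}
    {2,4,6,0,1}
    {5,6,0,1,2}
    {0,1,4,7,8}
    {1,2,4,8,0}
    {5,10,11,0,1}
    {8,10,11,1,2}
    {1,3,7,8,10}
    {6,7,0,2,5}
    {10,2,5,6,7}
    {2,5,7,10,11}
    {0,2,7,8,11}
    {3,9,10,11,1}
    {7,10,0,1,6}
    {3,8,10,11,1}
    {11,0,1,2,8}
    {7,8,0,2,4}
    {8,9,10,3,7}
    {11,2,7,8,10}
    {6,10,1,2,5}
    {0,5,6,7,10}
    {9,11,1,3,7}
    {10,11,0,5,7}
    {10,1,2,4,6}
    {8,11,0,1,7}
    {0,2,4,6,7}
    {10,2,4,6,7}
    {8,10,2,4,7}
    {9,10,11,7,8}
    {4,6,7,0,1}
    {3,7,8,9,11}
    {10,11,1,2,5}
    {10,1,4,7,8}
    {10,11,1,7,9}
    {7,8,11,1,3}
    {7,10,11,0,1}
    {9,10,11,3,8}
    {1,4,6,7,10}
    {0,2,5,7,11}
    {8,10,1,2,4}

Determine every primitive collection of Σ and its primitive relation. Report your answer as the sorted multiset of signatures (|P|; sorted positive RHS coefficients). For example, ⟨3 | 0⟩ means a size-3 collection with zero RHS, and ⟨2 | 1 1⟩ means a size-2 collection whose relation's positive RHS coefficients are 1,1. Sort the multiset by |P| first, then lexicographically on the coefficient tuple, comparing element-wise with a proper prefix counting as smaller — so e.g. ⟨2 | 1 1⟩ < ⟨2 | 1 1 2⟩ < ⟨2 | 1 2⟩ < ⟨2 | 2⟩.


Primitive collections (23):

  {6,8}:  v_{6} + v_{8} = 0  →  sig = ⟨2 | 0⟩
  {4,5}:  v_{4} + v_{5} = v_{2}  →  sig = ⟨2 | 1⟩
  {4,11}:  v_{4} + v_{11} = v_{8}  →  sig = ⟨2 | 1⟩
  {3,6}:  v_{3} + v_{6} = v_{1} + v_{9}  →  sig = ⟨2 | 1 1⟩
  {5,8}:  v_{5} + v_{8} = v_{2} + v_{11}  →  sig = ⟨2 | 1 1⟩
  {6,11}:  v_{6} + v_{11} = v_{0} + v_{10}  →  sig = ⟨2 | 1 1⟩
  {2,9}:  v_{2} + v_{9} = v_{8} + v_{10} + v_{11}  →  sig = ⟨2 | 1 1 1⟩
  {6,9}:  v_{6} + v_{9} = v_{1} + v_{7} + v_{10} + v_{11}  →  sig = ⟨2 | 1 1 1 1⟩
  {2,3}:  v_{2} + v_{3} = v_{1} + 2·v_{8} + v_{10} + v_{11}  →  sig = ⟨2 | 1 1 1 2⟩
  {3,5}:  v_{3} + v_{5} = v_{1} + v_{8} + v_{10} + 2·v_{11}  →  sig = ⟨2 | 1 1 1 2⟩
  {4,9}:  v_{4} + v_{9} = v_{1} + v_{7} + 2·v_{8} + v_{10}  →  sig = ⟨2 | 1 1 1 2⟩
  {0,9}:  v_{0} + v_{9} = v_{1} + v_{7} + 2·v_{11}  →  sig = ⟨2 | 1 1 2⟩
  {0,3}:  v_{0} + v_{3} = 2·v_{1} + v_{7} + v_{8} + 2·v_{11}  →  sig = ⟨2 | 1 1 2 2⟩
  {3,4}:  v_{3} + v_{4} = 2·v_{1} + v_{7} + 3·v_{8} + v_{10}  →  sig = ⟨2 | 1 1 2 3⟩
  {5,9}:  v_{5} + v_{9} = v_{10} + 2·v_{11}  →  sig = ⟨2 | 1 2⟩
  {0,4,10}:  v_{0} + v_{4} + v_{10} = 0  →  sig = ⟨3 | 0⟩
  {1,2,7}:  v_{1} + v_{2} + v_{7} = 0  →  sig = ⟨3 | 0⟩
  {0,2,10}:  v_{0} + v_{2} + v_{10} = v_{5}  →  sig = ⟨3 | 1⟩
  {0,8,10}:  v_{0} + v_{8} + v_{10} = v_{11}  →  sig = ⟨3 | 1⟩
  {1,8,9}:  v_{1} + v_{8} + v_{9} = v_{3}  →  sig = ⟨3 | 1⟩
  {1,5,7}:  v_{1} + v_{5} + v_{7} = v_{0} + v_{10}  →  sig = ⟨3 | 1 1⟩
  {3,7,10,11}:  v_{3} + v_{7} + v_{10} + v_{11} = 2·v_{9}  →  sig = ⟨4 | 2⟩
  {1,7,8,10,11}:  v_{1} + v_{7} + v_{8} + v_{10} + v_{11} = v_{9}  →  sig = ⟨5 | 1⟩

so the primitive-relation signature multiset is
    ⟨2 | 0⟩
    ⟨2 | 1⟩
    ⟨2 | 1⟩
    ⟨2 | 1 1⟩
    ⟨2 | 1 1⟩
    ⟨2 | 1 1⟩
    ⟨2 | 1 1 1⟩
    ⟨2 | 1 1 1 1⟩
    ⟨2 | 1 1 1 2⟩
    ⟨2 | 1 1 1 2⟩
    ⟨2 | 1 1 1 2⟩
    ⟨2 | 1 1 2⟩
    ⟨2 | 1 1 2 2⟩
    ⟨2 | 1 1 2 3⟩
    ⟨2 | 1 2⟩
    ⟨3 | 0⟩
    ⟨3 | 0⟩
    ⟨3 | 1⟩
    ⟨3 | 1⟩
    ⟨3 | 1⟩
    ⟨3 | 1 1⟩
    ⟨4 | 2⟩
    ⟨5 | 1⟩


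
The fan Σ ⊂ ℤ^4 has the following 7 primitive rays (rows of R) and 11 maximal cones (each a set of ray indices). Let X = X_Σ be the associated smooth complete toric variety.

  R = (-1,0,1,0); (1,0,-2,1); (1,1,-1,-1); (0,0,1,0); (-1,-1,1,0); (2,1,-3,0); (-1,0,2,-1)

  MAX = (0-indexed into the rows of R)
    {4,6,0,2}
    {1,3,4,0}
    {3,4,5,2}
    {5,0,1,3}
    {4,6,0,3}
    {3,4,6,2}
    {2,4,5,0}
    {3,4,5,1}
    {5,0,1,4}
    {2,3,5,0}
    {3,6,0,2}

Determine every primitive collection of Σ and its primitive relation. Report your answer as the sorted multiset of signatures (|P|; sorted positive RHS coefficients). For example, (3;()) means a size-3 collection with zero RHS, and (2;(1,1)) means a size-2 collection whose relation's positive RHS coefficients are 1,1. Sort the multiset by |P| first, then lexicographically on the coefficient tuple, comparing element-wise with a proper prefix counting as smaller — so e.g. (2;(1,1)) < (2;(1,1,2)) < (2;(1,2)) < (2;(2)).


|primitive collections| = 5. Relations:

  {1,6}:  v_{1} + v_{6} = 0  →  sig = (2;())
  {1,2}:  v_{1} + v_{2} = v_{5}  →  sig = (2;(1))
  {5,6}:  v_{5} + v_{6} = v_{2}  →  sig = (2;(1))
  {0,3,4,5}:  v_{0} + v_{3} + v_{4} + v_{5} = 0  →  sig = (4;())
  {0,2,3,4}:  v_{0} + v_{2} + v_{3} + v_{4} = v_{6}  →  sig = (4;(1))

Sorted signature multiset PRS(X):
{ (2;()),  (2;(1)) ×2,  (4;()),  (4;(1)) }


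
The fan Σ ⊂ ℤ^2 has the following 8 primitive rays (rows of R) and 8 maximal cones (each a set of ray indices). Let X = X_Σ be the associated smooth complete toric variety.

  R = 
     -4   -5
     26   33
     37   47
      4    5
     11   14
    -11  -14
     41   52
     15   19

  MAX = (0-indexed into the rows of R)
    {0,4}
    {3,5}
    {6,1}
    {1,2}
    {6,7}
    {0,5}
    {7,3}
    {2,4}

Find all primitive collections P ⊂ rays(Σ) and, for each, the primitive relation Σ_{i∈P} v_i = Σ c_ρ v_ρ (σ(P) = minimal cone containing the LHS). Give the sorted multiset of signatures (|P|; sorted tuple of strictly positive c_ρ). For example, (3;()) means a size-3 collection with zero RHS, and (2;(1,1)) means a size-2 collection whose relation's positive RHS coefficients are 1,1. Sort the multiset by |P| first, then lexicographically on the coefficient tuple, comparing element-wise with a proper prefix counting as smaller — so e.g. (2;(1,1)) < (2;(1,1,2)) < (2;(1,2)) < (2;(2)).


|primitive collections| = 20. Relations:

  P={0,3}:  v_{0} + v_{3} = 0 — sig = (2;())
  P={4,5}:  v_{4} + v_{5} = 0 — sig = (2;())
  P={0,6}:  v_{0} + v_{6} = v_{2} — sig = (2;(1))
  P={0,7}:  v_{0} + v_{7} = v_{4} — sig = (2;(1))
  P={1,4}:  v_{1} + v_{4} = v_{2} — sig = (2;(1))
  P={1,5}:  v_{1} + v_{5} = v_{7} — sig = (2;(1))
  P={1,7}:  v_{1} + v_{7} = v_{6} — sig = (2;(1))
  P={2,3}:  v_{2} + v_{3} = v_{6} — sig = (2;(1))
  P={2,5}:  v_{2} + v_{5} = v_{1} — sig = (2;(1))
  P={3,4}:  v_{3} + v_{4} = v_{7} — sig = (2;(1))
  P={4,7}:  v_{4} + v_{7} = v_{1} — sig = (2;(1))
  P={5,7}:  v_{5} + v_{7} = v_{3} — sig = (2;(1))
  P={0,1}:  v_{0} + v_{1} = 2·v_{4} — sig = (2;(2))
  P={1,3}:  v_{1} + v_{3} = 2·v_{7} — sig = (2;(2))
  P={2,7}:  v_{2} + v_{7} = 2·v_{1} — sig = (2;(2))
  P={4,6}:  v_{4} + v_{6} = 2·v_{1} — sig = (2;(2))
  P={5,6}:  v_{5} + v_{6} = 2·v_{7} — sig = (2;(2))
  P={0,2}:  v_{0} + v_{2} = 3·v_{4} — sig = (2;(3))
  P={2,6}:  v_{2} + v_{6} = 3·v_{1} — sig = (2;(3))
  P={3,6}:  v_{3} + v_{6} = 3·v_{7} — sig = (2;(3))

so the primitive-relation signature multiset is
    |P|=2: 20 collections, coeffs (), (), (1), (1), (1), (1), (1), (1), (1), (1), (1), (1), (2), (2), (2), (2), (2), (3), (3), (3)


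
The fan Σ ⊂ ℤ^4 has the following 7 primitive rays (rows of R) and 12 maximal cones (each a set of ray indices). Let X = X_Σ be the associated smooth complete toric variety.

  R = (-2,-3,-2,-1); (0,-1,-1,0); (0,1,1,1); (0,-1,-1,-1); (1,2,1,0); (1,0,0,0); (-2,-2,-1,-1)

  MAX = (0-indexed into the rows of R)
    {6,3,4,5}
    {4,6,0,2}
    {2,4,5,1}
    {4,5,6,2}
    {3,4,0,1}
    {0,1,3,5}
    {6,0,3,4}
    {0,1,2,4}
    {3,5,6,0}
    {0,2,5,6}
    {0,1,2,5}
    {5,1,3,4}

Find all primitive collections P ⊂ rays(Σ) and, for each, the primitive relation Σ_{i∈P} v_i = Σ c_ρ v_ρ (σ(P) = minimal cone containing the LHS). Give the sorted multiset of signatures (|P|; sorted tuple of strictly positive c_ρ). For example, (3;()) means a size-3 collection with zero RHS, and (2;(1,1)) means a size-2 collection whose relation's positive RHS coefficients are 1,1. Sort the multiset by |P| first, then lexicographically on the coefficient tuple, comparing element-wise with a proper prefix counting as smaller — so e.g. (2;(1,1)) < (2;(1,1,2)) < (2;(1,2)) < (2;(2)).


Minimal non-faces — 3 found among 7 rays, 12 max cones:

  P={2,3}:  v_{2} + v_{3} = 0 — sig = (2;())
  P={1,6}:  v_{1} + v_{6} = v_{0} — sig = (2;(1))
  P={0,4,5}:  v_{0} + v_{4} + v_{5} = v_{3} — sig = (3;(1))

Signatures (|P|; sorted positive RHS coefficients), sorted:
    (2;())
    (2;(1))
    (3;(1))
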